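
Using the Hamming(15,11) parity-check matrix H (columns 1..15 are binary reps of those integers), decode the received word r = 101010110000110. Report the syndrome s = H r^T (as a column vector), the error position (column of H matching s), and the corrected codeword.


s = (1, 0, 1, 1)^T, error position = 11, corrected codeword c = 101010110010110

Compute s = H r^T mod 2 one row at a time:
  s_1 = 1 + 0 + 0 + 0 + 0 + 1 + 1 + 0 = 3 ≡ 1 (mod 2).
  s_2 = 0 + 1 + 0 + 1 + 0 + 1 + 1 + 0 = 4 ≡ 0 (mod 2).
  s_3 = 0 + 1 + 0 + 1 + 0 + 0 + 1 + 0 = 3 ≡ 1 (mod 2).
  s_4 = 1 + 1 + 1 + 1 + 0 + 0 + 1 + 0 = 5 ≡ 1 (mod 2).
s = (1, 0, 1, 1)^T — this equals column 11 of H (binary 1011), so error is at position 11.
Correct: flip bit 11 of r = 101010110000110 to get c = 101010110010110.


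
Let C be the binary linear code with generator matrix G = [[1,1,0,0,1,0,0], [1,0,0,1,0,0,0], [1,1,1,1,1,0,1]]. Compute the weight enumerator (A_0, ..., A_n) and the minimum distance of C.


Weight distribution: A_0 = 1, A_2 = 1, A_3 = 4, A_4 = 1, A_6 = 1. Minimum distance d = 2.

Enumerate all 2^3 = 8 messages m ∈ F_2^3.
For each, compute codeword c = mG in F_2^7, then tally its weight.
  m = 000 → c = 0000000, weight = 0.
  m = 100 → c = 1100100, weight = 3.
  m = 010 → c = 1001000, weight = 2.
  m = 110 → c = 0101100, weight = 3.
  m = 001 → c = 1111101, weight = 6.
  m = 101 → c = 0011001, weight = 3.
  m = 011 → c = 0110101, weight = 4.
  m = 111 → c = 1010001, weight = 3.
Tally weights:
  weight 0: 1 codewords.
  weight 2: 1 codewords.
  weight 3: 4 codewords.
  weight 4: 1 codewords.
  weight 6: 1 codewords.
Minimum distance d = smallest w > 0 with A_w > 0 = 2.
Sanity: Σ A_w = 8 = 2^3 = 8 ✓.


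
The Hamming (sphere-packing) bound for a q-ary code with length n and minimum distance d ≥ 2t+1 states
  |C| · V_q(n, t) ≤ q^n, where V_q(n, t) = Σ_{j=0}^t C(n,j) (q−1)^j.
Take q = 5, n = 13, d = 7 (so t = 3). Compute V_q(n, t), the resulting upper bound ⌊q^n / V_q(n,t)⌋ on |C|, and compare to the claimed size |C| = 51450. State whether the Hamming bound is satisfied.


V_q(n, t) = 19605, q^n = 1220703125, Hamming bound = 62264, |C| = 51450 ≤ bound (satisfied).

Step 1: Compute V_q(n, t) = Σ_{j=0}^3 C(n, j) (q−1)^j.
  j = 0: C(13,0)·(4)^0 = 1·1 = 1.
  j = 1: C(13,1)·(4)^1 = 13·4 = 52.
  j = 2: C(13,2)·(4)^2 = 78·16 = 1248.
  j = 3: C(13,3)·(4)^3 = 286·64 = 18304.
  V_q(n, t) = 1 + 52 + 1248 + 18304 = 19605.
Step 2: q^n = 5^13 = 1220703125.
Step 3: Hamming bound ⌊q^n / V_q(n,t)⌋ = ⌊1220703125/19605⌋ = 62264.
Step 4: Compare |C| = 51450 to 62264: satisfied.
The claimed |C| lies below the Hamming bound.


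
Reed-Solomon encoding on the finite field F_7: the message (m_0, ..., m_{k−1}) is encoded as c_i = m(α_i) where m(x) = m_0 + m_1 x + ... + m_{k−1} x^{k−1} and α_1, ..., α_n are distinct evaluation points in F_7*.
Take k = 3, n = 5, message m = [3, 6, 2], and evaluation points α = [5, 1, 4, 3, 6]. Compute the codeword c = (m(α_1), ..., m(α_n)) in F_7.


c = [6, 4, 3, 4, 6]

Message polynomial: m(x) = 3 + 6·x + 2·x^2 (mod 7).
For each evaluation point α_i, compute m(α_i) mod 7:
  α_1 = 5: Horner steps 2 → 2 → 6, so m(5) = 6.
  α_2 = 1: Horner steps 2 → 1 → 4, so m(1) = 4.
  α_3 = 4: Horner steps 2 → 0 → 3, so m(4) = 3.
  α_4 = 3: Horner steps 2 → 5 → 4, so m(3) = 4.
  α_5 = 6: Horner steps 2 → 4 → 6, so m(6) = 6.
Codeword c = [6, 4, 3, 4, 6] ∈ F_7^5.


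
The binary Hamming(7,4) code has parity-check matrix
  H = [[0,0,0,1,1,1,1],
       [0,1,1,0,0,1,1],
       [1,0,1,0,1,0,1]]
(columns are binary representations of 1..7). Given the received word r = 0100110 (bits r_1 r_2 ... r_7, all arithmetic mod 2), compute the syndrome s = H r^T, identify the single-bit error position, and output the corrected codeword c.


s = (0, 0, 1)^T, error position = 1, corrected codeword c = 1100110

Compute s = H r^T mod 2 one row at a time:
  s_1 = 0 + 1 + 1 + 0 = 2 ≡ 0 (mod 2).
  s_2 = 1 + 0 + 1 + 0 = 2 ≡ 0 (mod 2).
  s_3 = 0 + 0 + 1 + 0 = 1 ≡ 1 (mod 2).
s = (0, 0, 1)^T — this equals column 1 of H (binary 001), so error is at position 1.
Correct: flip bit 1 of r = 0100110 to get c = 1100110.


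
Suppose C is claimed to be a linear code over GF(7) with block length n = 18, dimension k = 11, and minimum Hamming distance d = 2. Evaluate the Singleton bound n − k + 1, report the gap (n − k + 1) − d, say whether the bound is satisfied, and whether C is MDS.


Singleton RHS = n − k + 1 = 8, slack = 6, bound satisfied, not MDS.

Singleton bound: d ≤ n − k + 1.
Here n = 18, k = 11, so n − k + 1 = 8.
Given d = 2, check d ≤ 8: YES.
Slack = (n − k + 1) − d = 6.
The code is NOT MDS (slack = 6 > 0).
Description: the claimed parameters are [18, 11, 2]_7; such a code would be non-MDS.


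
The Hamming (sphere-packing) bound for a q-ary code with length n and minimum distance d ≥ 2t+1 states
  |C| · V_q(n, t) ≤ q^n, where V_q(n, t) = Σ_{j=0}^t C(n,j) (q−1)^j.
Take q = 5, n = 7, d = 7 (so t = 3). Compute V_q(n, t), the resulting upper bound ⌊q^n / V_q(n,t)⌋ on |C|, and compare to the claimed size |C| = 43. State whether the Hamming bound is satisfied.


V_q(n, t) = 2605, q^n = 78125, Hamming bound = 29, |C| = 43 > bound (violated).

Step 1: Compute V_q(n, t) = Σ_{j=0}^3 C(n, j) (q−1)^j.
  j = 0: C(7,0)·(4)^0 = 1·1 = 1.
  j = 1: C(7,1)·(4)^1 = 7·4 = 28.
  j = 2: C(7,2)·(4)^2 = 21·16 = 336.
  j = 3: C(7,3)·(4)^3 = 35·64 = 2240.
  V_q(n, t) = 1 + 28 + 336 + 2240 = 2605.
Step 2: q^n = 5^7 = 78125.
Step 3: Hamming bound ⌊q^n / V_q(n,t)⌋ = ⌊78125/2605⌋ = 29.
Step 4: Compare |C| = 43 to 29: violated.
The claimed |C| lies above the Hamming bound, so no 5-ary code of length 7 with d ≥ 7 can have 43 codewords.


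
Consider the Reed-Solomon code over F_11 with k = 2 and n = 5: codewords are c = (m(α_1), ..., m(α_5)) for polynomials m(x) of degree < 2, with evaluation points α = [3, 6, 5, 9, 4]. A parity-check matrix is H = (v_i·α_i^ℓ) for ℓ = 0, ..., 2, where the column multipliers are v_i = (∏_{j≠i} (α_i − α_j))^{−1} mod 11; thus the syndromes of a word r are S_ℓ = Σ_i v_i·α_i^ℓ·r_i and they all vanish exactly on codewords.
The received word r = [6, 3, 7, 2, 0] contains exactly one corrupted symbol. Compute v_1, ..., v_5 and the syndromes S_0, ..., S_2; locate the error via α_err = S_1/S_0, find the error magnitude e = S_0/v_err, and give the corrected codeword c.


S = (8, 2, 6), error at position 1, error magnitude e = 2, c = [4, 3, 7, 2, 0].

Step 1: column multipliers v_i = (∏_{j≠i}(α_i − α_j))^{−1} mod 11.
  i = 1 (α = 3): (3−6)(3−5)(3−9)(3−4) = (−3)·(−2)·(−6)·(−1) = 36 ≡ 3, so v_1 = 3^{−1} = 4 (mod 11).
  i = 2 (α = 6): (6−3)(6−5)(6−9)(6−4) = 3·1·(−3)·2 = −18 ≡ 4, so v_2 = 4^{−1} = 3 (mod 11).
  i = 3 (α = 5): (5−3)(5−6)(5−9)(5−4) = 2·(−1)·(−4)·1 = 8 ≡ 8, so v_3 = 8^{−1} = 7 (mod 11).
  i = 4 (α = 9): (9−3)(9−6)(9−5)(9−4) = 6·3·4·5 = 360 ≡ 8, so v_4 = 8^{−1} = 7 (mod 11).
  i = 5 (α = 4): (4−3)(4−6)(4−5)(4−9) = 1·(−2)·(−1)·(−5) = −10 ≡ 1, so v_5 = 1^{−1} = 1 (mod 11).
  v = [4, 3, 7, 7, 1].
Step 2: syndromes of r = [6, 3, 7, 2, 0] (all sums mod 11).
  S_0 = Σ v_i r_i = 4·6 + 3·3 + 7·7 + 7·2 + 1·0 = 96 ≡ 8.
  S_1 = Σ v_i α_i r_i = 4·3·6 + 3·6·3 + 7·5·7 + 7·9·2 + 1·4·0 = 497 ≡ 2.
  α_i^2 mod 11 = [9, 3, 3, 4, 5].
  S_2 = Σ v_i α_i^2 r_i = 4·9·6 + 3·3·3 + 7·3·7 + 7·4·2 + 1·5·0 = 446 ≡ 6.
  S = (8, 2, 6) ≠ 0, so r is not a codeword (an error is present).
Step 3: locate the error. For a single error e at position i, S_ℓ = v_i·e·α_i^ℓ, so α_err = S_1/S_0.
  S_0^{−1} = 8^{−1} = 7 (mod 11), so α_err = 2·7 = 14 ≡ 3 = α_1. Error position i = 1.
  Consistency check: S_2/S_1 = 6·6 = 36 ≡ 3 = α_err ✓ (single-error assumption holds).
Step 4: error magnitude e = S_0/v_1 = S_0·∏_{j≠1}(α_1 − α_j) = 8·3 = 24 ≡ 2 (mod 11).
Step 5: correct position 1: c_1 = r_1 − e = 6 − 2 ≡ 4 (mod 11). Hence c = [4, 3, 7, 2, 0].
  Check: interpolating c through the α_i gives m(x) = 5 + 7·x (degree < 2) with m(α_i) = c_i for every i, so c is indeed a codeword.


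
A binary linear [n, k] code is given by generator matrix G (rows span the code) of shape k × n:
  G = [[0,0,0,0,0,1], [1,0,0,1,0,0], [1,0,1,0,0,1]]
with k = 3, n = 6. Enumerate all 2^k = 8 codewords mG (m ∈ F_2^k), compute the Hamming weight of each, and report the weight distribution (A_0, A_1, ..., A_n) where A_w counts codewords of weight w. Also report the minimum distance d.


Weight distribution: A_0 = 1, A_1 = 1, A_2 = 3, A_3 = 3. Minimum distance d = 1.

Enumerate all 2^3 = 8 messages m ∈ F_2^3.
For each, compute codeword c = mG in F_2^6, then tally its weight.
  m = 000 → c = 000000, weight = 0.
  m = 100 → c = 000001, weight = 1.
  m = 010 → c = 100100, weight = 2.
  m = 110 → c = 100101, weight = 3.
  m = 001 → c = 101001, weight = 3.
  m = 101 → c = 101000, weight = 2.
  m = 011 → c = 001101, weight = 3.
  m = 111 → c = 001100, weight = 2.
Tally weights:
  weight 0: 1 codewords.
  weight 1: 1 codewords.
  weight 2: 3 codewords.
  weight 3: 3 codewords.
Minimum distance d = smallest w > 0 with A_w > 0 = 1.
Sanity: Σ A_w = 8 = 2^3 = 8 ✓.


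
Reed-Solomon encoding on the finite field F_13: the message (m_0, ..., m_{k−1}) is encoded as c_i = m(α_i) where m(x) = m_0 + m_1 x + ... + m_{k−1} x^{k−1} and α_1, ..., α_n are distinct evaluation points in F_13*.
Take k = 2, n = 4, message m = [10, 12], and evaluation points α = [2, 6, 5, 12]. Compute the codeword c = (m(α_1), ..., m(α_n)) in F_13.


c = [8, 4, 5, 11]

Message polynomial: m(x) = 10 + 12·x (mod 13).
For each evaluation point α_i, compute m(α_i) mod 13:
  α_1 = 2: Horner steps 12 → 8, so m(2) = 8.
  α_2 = 6: Horner steps 12 → 4, so m(6) = 4.
  α_3 = 5: Horner steps 12 → 5, so m(5) = 5.
  α_4 = 12: Horner steps 12 → 11, so m(12) = 11.
Codeword c = [8, 4, 5, 11] ∈ F_13^4.


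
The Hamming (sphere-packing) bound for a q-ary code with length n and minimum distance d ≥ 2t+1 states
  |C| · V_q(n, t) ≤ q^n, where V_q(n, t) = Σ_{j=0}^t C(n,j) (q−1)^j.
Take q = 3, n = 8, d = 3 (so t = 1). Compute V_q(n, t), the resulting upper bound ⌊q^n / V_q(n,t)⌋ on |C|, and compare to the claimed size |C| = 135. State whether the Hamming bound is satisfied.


V_q(n, t) = 17, q^n = 6561, Hamming bound = 385, |C| = 135 ≤ bound (satisfied).

Step 1: Compute V_q(n, t) = Σ_{j=0}^1 C(n, j) (q−1)^j.
  j = 0: C(8,0)·(2)^0 = 1·1 = 1.
  j = 1: C(8,1)·(2)^1 = 8·2 = 16.
  V_q(n, t) = 1 + 16 = 17.
Step 2: q^n = 3^8 = 6561.
Step 3: Hamming bound ⌊q^n / V_q(n,t)⌋ = ⌊6561/17⌋ = 385.
Step 4: Compare |C| = 135 to 385: satisfied.
The claimed |C| lies below the Hamming bound.


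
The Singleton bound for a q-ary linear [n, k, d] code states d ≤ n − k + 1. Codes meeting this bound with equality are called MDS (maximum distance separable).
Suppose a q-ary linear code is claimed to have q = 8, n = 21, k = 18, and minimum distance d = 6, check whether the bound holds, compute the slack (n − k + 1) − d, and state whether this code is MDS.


Singleton RHS = n − k + 1 = 4, slack = -2, bound violated (no such code; not MDS).

Singleton bound: d ≤ n − k + 1.
Here n = 21, k = 18, so n − k + 1 = 4.
Given d = 6, check d ≤ 4: NO.
Slack = (n − k + 1) − d = -2.
The slack is negative: d = 6 exceeds n − k + 1 = 4 by 2, so the Singleton bound is violated and no linear [21, 18, 6]_8 code can exist. In particular it is not MDS (MDS requires d = n − k + 1 exactly).
Description: the claimed parameters are [21, 18, 6]_8; such a code would be impossible (violates the Singleton bound).


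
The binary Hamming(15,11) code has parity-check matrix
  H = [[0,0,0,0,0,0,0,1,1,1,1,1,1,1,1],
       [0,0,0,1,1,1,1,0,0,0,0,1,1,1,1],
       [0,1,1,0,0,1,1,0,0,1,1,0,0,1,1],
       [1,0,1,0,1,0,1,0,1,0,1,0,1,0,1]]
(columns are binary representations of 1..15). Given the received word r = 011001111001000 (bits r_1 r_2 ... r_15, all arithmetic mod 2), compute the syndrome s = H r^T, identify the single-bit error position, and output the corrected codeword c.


s = (1, 1, 0, 1)^T, error position = 13, corrected codeword c = 011001111001100

Compute s = H r^T mod 2 one row at a time:
  s_1 = 1 + 1 + 0 + 0 + 1 + 0 + 0 + 0 = 3 ≡ 1 (mod 2).
  s_2 = 0 + 0 + 1 + 1 + 1 + 0 + 0 + 0 = 3 ≡ 1 (mod 2).
  s_3 = 1 + 1 + 1 + 1 + 0 + 0 + 0 + 0 = 4 ≡ 0 (mod 2).
  s_4 = 0 + 1 + 0 + 1 + 1 + 0 + 0 + 0 = 3 ≡ 1 (mod 2).
s = (1, 1, 0, 1)^T — this equals column 13 of H (binary 1101), so error is at position 13.
Correct: flip bit 13 of r = 011001111001000 to get c = 011001111001100.


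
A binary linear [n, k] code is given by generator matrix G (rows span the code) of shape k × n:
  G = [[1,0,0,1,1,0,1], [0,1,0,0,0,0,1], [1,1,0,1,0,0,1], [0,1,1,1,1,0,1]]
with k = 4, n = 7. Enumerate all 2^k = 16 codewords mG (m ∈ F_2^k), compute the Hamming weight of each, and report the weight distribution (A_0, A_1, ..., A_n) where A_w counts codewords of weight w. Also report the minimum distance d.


Weight distribution: A_0 = 1, A_2 = 4, A_3 = 6, A_4 = 3, A_5 = 2. Minimum distance d = 2.

Enumerate all 2^4 = 16 messages m ∈ F_2^4.
For each, compute codeword c = mG in F_2^7, then tally its weight.
  m = 0000 → c = 0000000, weight = 0.
  m = 1000 → c = 1001101, weight = 4.
  m = 0100 → c = 0100001, weight = 2.
  m = 1100 → c = 1101100, weight = 4.
  m = 0010 → c = 1101001, weight = 4.
  m = 1010 → c = 0100100, weight = 2.
  m = 0110 → c = 1001000, weight = 2.
  m = 1110 → c = 0000101, weight = 2.
  m = 0001 → c = 0111101, weight = 5.
  m = 1001 → c = 1110000, weight = 3.
  m = 0101 → c = 0011100, weight = 3.
  m = 1101 → c = 1010001, weight = 3.
  m = 0011 → c = 1010100, weight = 3.
  m = 1011 → c = 0011001, weight = 3.
  m = 0111 → c = 1110101, weight = 5.
  m = 1111 → c = 0111000, weight = 3.
Tally weights:
  weight 0: 1 codewords.
  weight 2: 4 codewords.
  weight 3: 6 codewords.
  weight 4: 3 codewords.
  weight 5: 2 codewords.
Minimum distance d = smallest w > 0 with A_w > 0 = 2.
Sanity: Σ A_w = 16 = 2^4 = 16 ✓.


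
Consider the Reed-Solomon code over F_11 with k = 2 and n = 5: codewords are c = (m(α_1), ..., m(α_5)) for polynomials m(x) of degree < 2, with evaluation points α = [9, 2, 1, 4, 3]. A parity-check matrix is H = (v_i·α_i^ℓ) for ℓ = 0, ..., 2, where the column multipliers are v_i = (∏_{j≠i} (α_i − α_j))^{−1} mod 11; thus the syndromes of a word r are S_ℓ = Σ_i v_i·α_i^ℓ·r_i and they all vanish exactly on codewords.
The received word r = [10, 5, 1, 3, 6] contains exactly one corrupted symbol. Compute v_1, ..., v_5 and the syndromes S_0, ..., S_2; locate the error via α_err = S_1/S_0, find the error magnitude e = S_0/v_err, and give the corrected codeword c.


S = (5, 10, 9), error at position 2, error magnitude e = 7, c = [10, 9, 1, 3, 6].

Step 1: column multipliers v_i = (∏_{j≠i}(α_i − α_j))^{−1} mod 11.
  i = 1 (α = 9): (9−2)(9−1)(9−4)(9−3) = 7·8·5·6 = 1680 ≡ 8, so v_1 = 8^{−1} = 7 (mod 11).
  i = 2 (α = 2): (2−9)(2−1)(2−4)(2−3) = (−7)·1·(−2)·(−1) = −14 ≡ 8, so v_2 = 8^{−1} = 7 (mod 11).
  i = 3 (α = 1): (1−9)(1−2)(1−4)(1−3) = (−8)·(−1)·(−3)·(−2) = 48 ≡ 4, so v_3 = 4^{−1} = 3 (mod 11).
  i = 4 (α = 4): (4−9)(4−2)(4−1)(4−3) = (−5)·2·3·1 = −30 ≡ 3, so v_4 = 3^{−1} = 4 (mod 11).
  i = 5 (α = 3): (3−9)(3−2)(3−1)(3−4) = (−6)·1·2·(−1) = 12 ≡ 1, so v_5 = 1^{−1} = 1 (mod 11).
  v = [7, 7, 3, 4, 1].
Step 2: syndromes of r = [10, 5, 1, 3, 6] (all sums mod 11).
  S_0 = Σ v_i r_i = 7·10 + 7·5 + 3·1 + 4·3 + 1·6 = 126 ≡ 5.
  S_1 = Σ v_i α_i r_i = 7·9·10 + 7·2·5 + 3·1·1 + 4·4·3 + 1·3·6 = 769 ≡ 10.
  α_i^2 mod 11 = [4, 4, 1, 5, 9].
  S_2 = Σ v_i α_i^2 r_i = 7·4·10 + 7·4·5 + 3·1·1 + 4·5·3 + 1·9·6 = 537 ≡ 9.
  S = (5, 10, 9) ≠ 0, so r is not a codeword (an error is present).
Step 3: locate the error. For a single error e at position i, S_ℓ = v_i·e·α_i^ℓ, so α_err = S_1/S_0.
  S_0^{−1} = 5^{−1} = 9 (mod 11), so α_err = 10·9 = 90 ≡ 2 = α_2. Error position i = 2.
  Consistency check: S_2/S_1 = 9·10 = 90 ≡ 2 = α_err ✓ (single-error assumption holds).
Step 4: error magnitude e = S_0/v_2 = S_0·∏_{j≠2}(α_2 − α_j) = 5·8 = 40 ≡ 7 (mod 11).
Step 5: correct position 2: c_2 = r_2 − e = 5 − 7 ≡ 9 (mod 11). Hence c = [10, 9, 1, 3, 6].
  Check: interpolating c through the α_i gives m(x) = 4 + 8·x (degree < 2) with m(α_i) = c_i for every i, so c is indeed a codeword.


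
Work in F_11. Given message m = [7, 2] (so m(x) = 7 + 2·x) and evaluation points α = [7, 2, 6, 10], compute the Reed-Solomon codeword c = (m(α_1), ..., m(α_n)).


c = [10, 0, 8, 5]

Message polynomial: m(x) = 7 + 2·x (mod 11).
For each evaluation point α_i, compute m(α_i) mod 11:
  α_1 = 7: Horner steps 2 → 10, so m(7) = 10.
  α_2 = 2: Horner steps 2 → 0, so m(2) = 0.
  α_3 = 6: Horner steps 2 → 8, so m(6) = 8.
  α_4 = 10: Horner steps 2 → 5, so m(10) = 5.
Codeword c = [10, 0, 8, 5] ∈ F_11^4.


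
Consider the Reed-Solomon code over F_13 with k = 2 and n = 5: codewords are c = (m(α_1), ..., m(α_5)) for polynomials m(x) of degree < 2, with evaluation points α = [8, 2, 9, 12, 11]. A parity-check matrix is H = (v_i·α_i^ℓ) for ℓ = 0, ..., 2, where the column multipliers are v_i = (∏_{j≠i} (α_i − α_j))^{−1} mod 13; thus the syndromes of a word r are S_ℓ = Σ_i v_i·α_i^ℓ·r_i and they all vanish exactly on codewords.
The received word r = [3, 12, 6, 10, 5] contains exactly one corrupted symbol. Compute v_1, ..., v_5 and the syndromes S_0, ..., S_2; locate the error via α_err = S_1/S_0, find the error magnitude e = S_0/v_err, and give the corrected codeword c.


S = (8, 7, 11), error at position 3, error magnitude e = 11, c = [3, 12, 8, 10, 5].

Step 1: column multipliers v_i = (∏_{j≠i}(α_i − α_j))^{−1} mod 13.
  i = 1 (α = 8): (8−2)(8−9)(8−12)(8−11) = 6·(−1)·(−4)·(−3) = −72 ≡ 6, so v_1 = 6^{−1} = 11 (mod 13).
  i = 2 (α = 2): (2−8)(2−9)(2−12)(2−11) = (−6)·(−7)·(−10)·(−9) = 3780 ≡ 10, so v_2 = 10^{−1} = 4 (mod 13).
  i = 3 (α = 9): (9−8)(9−2)(9−12)(9−11) = 1·7·(−3)·(−2) = 42 ≡ 3, so v_3 = 3^{−1} = 9 (mod 13).
  i = 4 (α = 12): (12−8)(12−2)(12−9)(12−11) = 4·10·3·1 = 120 ≡ 3, so v_4 = 3^{−1} = 9 (mod 13).
  i = 5 (α = 11): (11−8)(11−2)(11−9)(11−12) = 3·9·2·(−1) = −54 ≡ 11, so v_5 = 11^{−1} = 6 (mod 13).
  v = [11, 4, 9, 9, 6].
Step 2: syndromes of r = [3, 12, 6, 10, 5] (all sums mod 13).
  S_0 = Σ v_i r_i = 11·3 + 4·12 + 9·6 + 9·10 + 6·5 = 255 ≡ 8.
  S_1 = Σ v_i α_i r_i = 11·8·3 + 4·2·12 + 9·9·6 + 9·12·10 + 6·11·5 = 2256 ≡ 7.
  α_i^2 mod 13 = [12, 4, 3, 1, 4].
  S_2 = Σ v_i α_i^2 r_i = 11·12·3 + 4·4·12 + 9·3·6 + 9·1·10 + 6·4·5 = 960 ≡ 11.
  S = (8, 7, 11) ≠ 0, so r is not a codeword (an error is present).
Step 3: locate the error. For a single error e at position i, S_ℓ = v_i·e·α_i^ℓ, so α_err = S_1/S_0.
  S_0^{−1} = 8^{−1} = 5 (mod 13), so α_err = 7·5 = 35 ≡ 9 = α_3. Error position i = 3.
  Consistency check: S_2/S_1 = 11·2 = 22 ≡ 9 = α_err ✓ (single-error assumption holds).
Step 4: error magnitude e = S_0/v_3 = S_0·∏_{j≠3}(α_3 − α_j) = 8·3 = 24 ≡ 11 (mod 13).
Step 5: correct position 3: c_3 = r_3 − e = 6 − 11 ≡ 8 (mod 13). Hence c = [3, 12, 8, 10, 5].
  Check: interpolating c through the α_i gives m(x) = 2 + 5·x (degree < 2) with m(α_i) = c_i for every i, so c is indeed a codeword.


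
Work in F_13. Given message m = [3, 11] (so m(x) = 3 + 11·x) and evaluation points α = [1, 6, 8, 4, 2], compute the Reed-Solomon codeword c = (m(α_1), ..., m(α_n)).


c = [1, 4, 0, 8, 12]

Message polynomial: m(x) = 3 + 11·x (mod 13).
For each evaluation point α_i, compute m(α_i) mod 13:
  α_1 = 1: Horner steps 11 → 1, so m(1) = 1.
  α_2 = 6: Horner steps 11 → 4, so m(6) = 4.
  α_3 = 8: Horner steps 11 → 0, so m(8) = 0.
  α_4 = 4: Horner steps 11 → 8, so m(4) = 8.
  α_5 = 2: Horner steps 11 → 12, so m(2) = 12.
Codeword c = [1, 4, 0, 8, 12] ∈ F_13^5.


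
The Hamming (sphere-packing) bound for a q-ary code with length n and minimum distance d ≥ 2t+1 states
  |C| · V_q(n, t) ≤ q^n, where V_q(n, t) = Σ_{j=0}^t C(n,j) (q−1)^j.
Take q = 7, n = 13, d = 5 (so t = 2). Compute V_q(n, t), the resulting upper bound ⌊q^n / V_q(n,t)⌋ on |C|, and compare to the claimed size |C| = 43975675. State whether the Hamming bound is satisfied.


V_q(n, t) = 2887, q^n = 96889010407, Hamming bound = 33560446, |C| = 43975675 > bound (violated).

Step 1: Compute V_q(n, t) = Σ_{j=0}^2 C(n, j) (q−1)^j.
  j = 0: C(13,0)·(6)^0 = 1·1 = 1.
  j = 1: C(13,1)·(6)^1 = 13·6 = 78.
  j = 2: C(13,2)·(6)^2 = 78·36 = 2808.
  V_q(n, t) = 1 + 78 + 2808 = 2887.
Step 2: q^n = 7^13 = 96889010407.
Step 3: Hamming bound ⌊q^n / V_q(n,t)⌋ = ⌊96889010407/2887⌋ = 33560446.
Step 4: Compare |C| = 43975675 to 33560446: violated.
The claimed |C| lies above the Hamming bound, so no 7-ary code of length 13 with d ≥ 5 can have 43975675 codewords.


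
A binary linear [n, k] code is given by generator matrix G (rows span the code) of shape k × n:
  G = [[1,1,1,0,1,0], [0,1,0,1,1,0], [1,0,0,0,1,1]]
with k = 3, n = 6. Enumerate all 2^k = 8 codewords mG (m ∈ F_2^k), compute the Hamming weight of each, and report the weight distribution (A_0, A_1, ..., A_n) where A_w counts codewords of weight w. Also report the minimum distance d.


Weight distribution: A_0 = 1, A_3 = 4, A_4 = 3. Minimum distance d = 3.

Enumerate all 2^3 = 8 messages m ∈ F_2^3.
For each, compute codeword c = mG in F_2^6, then tally its weight.
  m = 000 → c = 000000, weight = 0.
  m = 100 → c = 111010, weight = 4.
  m = 010 → c = 010110, weight = 3.
  m = 110 → c = 101100, weight = 3.
  m = 001 → c = 100011, weight = 3.
  m = 101 → c = 011001, weight = 3.
  m = 011 → c = 110101, weight = 4.
  m = 111 → c = 001111, weight = 4.
Tally weights:
  weight 0: 1 codewords.
  weight 3: 4 codewords.
  weight 4: 3 codewords.
Minimum distance d = smallest w > 0 with A_w > 0 = 3.
Sanity: Σ A_w = 8 = 2^3 = 8 ✓.


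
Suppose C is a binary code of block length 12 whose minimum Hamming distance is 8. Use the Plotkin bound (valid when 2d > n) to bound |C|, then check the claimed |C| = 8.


Plotkin bound M ≤ 4; given |C| = 8 > bound (violated).

Check applicability: 2d = 16, n = 12.
2d − n = 4 > 0, so Plotkin applies.
Compute d/(2d−n) = 8/4 ≈ 2.0000.
⌊d/(2d−n)⌋ = 2.
Plotkin bound: M ≤ 2·2 = 4.
Given |C| = 8, check: VIOLATED.
This |C| is above the Plotkin bound, so no binary code with n = 12, d = 8 and 8 codewords exists.


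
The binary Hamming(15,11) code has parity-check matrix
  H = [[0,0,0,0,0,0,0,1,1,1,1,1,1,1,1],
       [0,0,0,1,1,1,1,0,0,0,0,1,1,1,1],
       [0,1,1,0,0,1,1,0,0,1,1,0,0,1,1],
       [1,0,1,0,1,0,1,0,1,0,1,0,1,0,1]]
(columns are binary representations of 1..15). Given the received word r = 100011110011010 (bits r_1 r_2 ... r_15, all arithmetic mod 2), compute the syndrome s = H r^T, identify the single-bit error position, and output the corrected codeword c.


s = (0, 1, 0, 0)^T, error position = 4, corrected codeword c = 100111110011010

Compute s = H r^T mod 2 one row at a time:
  s_1 = 1 + 0 + 0 + 1 + 1 + 0 + 1 + 0 = 4 ≡ 0 (mod 2).
  s_2 = 0 + 1 + 1 + 1 + 1 + 0 + 1 + 0 = 5 ≡ 1 (mod 2).
  s_3 = 0 + 0 + 1 + 1 + 0 + 1 + 1 + 0 = 4 ≡ 0 (mod 2).
  s_4 = 1 + 0 + 1 + 1 + 0 + 1 + 0 + 0 = 4 ≡ 0 (mod 2).
s = (0, 1, 0, 0)^T — this equals column 4 of H (binary 0100), so error is at position 4.
Correct: flip bit 4 of r = 100011110011010 to get c = 100111110011010.


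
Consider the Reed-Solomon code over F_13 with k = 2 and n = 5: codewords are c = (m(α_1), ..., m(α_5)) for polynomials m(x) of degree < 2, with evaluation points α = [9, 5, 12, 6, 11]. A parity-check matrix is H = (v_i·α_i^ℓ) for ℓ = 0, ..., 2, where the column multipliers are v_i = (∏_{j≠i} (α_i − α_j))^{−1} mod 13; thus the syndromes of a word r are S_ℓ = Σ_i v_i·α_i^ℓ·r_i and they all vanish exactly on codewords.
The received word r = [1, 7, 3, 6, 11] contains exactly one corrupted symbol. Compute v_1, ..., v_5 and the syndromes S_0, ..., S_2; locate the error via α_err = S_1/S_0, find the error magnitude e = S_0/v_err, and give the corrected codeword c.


S = (7, 3, 5), error at position 4, error magnitude e = 7, c = [1, 7, 3, 12, 11].

Step 1: column multipliers v_i = (∏_{j≠i}(α_i − α_j))^{−1} mod 13.
  i = 1 (α = 9): (9−5)(9−12)(9−6)(9−11) = 4·(−3)·3·(−2) = 72 ≡ 7, so v_1 = 7^{−1} = 2 (mod 13).
  i = 2 (α = 5): (5−9)(5−12)(5−6)(5−11) = (−4)·(−7)·(−1)·(−6) = 168 ≡ 12, so v_2 = 12^{−1} = 12 (mod 13).
  i = 3 (α = 12): (12−9)(12−5)(12−6)(12−11) = 3·7·6·1 = 126 ≡ 9, so v_3 = 9^{−1} = 3 (mod 13).
  i = 4 (α = 6): (6−9)(6−5)(6−12)(6−11) = (−3)·1·(−6)·(−5) = −90 ≡ 1, so v_4 = 1^{−1} = 1 (mod 13).
  i = 5 (α = 11): (11−9)(11−5)(11−12)(11−6) = 2·6·(−1)·5 = −60 ≡ 5, so v_5 = 5^{−1} = 8 (mod 13).
  v = [2, 12, 3, 1, 8].
Step 2: syndromes of r = [1, 7, 3, 6, 11] (all sums mod 13).
  S_0 = Σ v_i r_i = 2·1 + 12·7 + 3·3 + 1·6 + 8·11 = 189 ≡ 7.
  S_1 = Σ v_i α_i r_i = 2·9·1 + 12·5·7 + 3·12·3 + 1·6·6 + 8·11·11 = 1550 ≡ 3.
  α_i^2 mod 13 = [3, 12, 1, 10, 4].
  S_2 = Σ v_i α_i^2 r_i = 2·3·1 + 12·12·7 + 3·1·3 + 1·10·6 + 8·4·11 = 1435 ≡ 5.
  S = (7, 3, 5) ≠ 0, so r is not a codeword (an error is present).
Step 3: locate the error. For a single error e at position i, S_ℓ = v_i·e·α_i^ℓ, so α_err = S_1/S_0.
  S_0^{−1} = 7^{−1} = 2 (mod 13), so α_err = 3·2 = 6 ≡ 6 = α_4. Error position i = 4.
  Consistency check: S_2/S_1 = 5·9 = 45 ≡ 6 = α_err ✓ (single-error assumption holds).
Step 4: error magnitude e = S_0/v_4 = S_0·∏_{j≠4}(α_4 − α_j) = 7·1 = 7 ≡ 7 (mod 13).
Step 5: correct position 4: c_4 = r_4 − e = 6 − 7 ≡ 12 (mod 13). Hence c = [1, 7, 3, 12, 11].
  Check: interpolating c through the α_i gives m(x) = 8 + 5·x (degree < 2) with m(α_i) = c_i for every i, so c is indeed a codeword.


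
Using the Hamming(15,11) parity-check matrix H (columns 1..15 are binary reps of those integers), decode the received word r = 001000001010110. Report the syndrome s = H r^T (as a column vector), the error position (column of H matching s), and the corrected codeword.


s = (0, 0, 1, 0)^T, error position = 2, corrected codeword c = 011000001010110

Compute s = H r^T mod 2 one row at a time:
  s_1 = 0 + 1 + 0 + 1 + 0 + 1 + 1 + 0 = 4 ≡ 0 (mod 2).
  s_2 = 0 + 0 + 0 + 0 + 0 + 1 + 1 + 0 = 2 ≡ 0 (mod 2).
  s_3 = 0 + 1 + 0 + 0 + 0 + 1 + 1 + 0 = 3 ≡ 1 (mod 2).
  s_4 = 0 + 1 + 0 + 0 + 1 + 1 + 1 + 0 = 4 ≡ 0 (mod 2).
s = (0, 0, 1, 0)^T — this equals column 2 of H (binary 0010), so error is at position 2.
Correct: flip bit 2 of r = 001000001010110 to get c = 011000001010110.


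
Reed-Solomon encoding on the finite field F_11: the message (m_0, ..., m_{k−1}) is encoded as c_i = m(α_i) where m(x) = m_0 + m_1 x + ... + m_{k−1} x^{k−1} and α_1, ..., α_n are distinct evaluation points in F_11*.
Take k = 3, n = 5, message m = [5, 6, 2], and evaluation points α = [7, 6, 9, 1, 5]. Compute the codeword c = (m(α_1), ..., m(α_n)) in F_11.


c = [2, 3, 1, 2, 8]

Message polynomial: m(x) = 5 + 6·x + 2·x^2 (mod 11).
For each evaluation point α_i, compute m(α_i) mod 11:
  α_1 = 7: Horner steps 2 → 9 → 2, so m(7) = 2.
  α_2 = 6: Horner steps 2 → 7 → 3, so m(6) = 3.
  α_3 = 9: Horner steps 2 → 2 → 1, so m(9) = 1.
  α_4 = 1: Horner steps 2 → 8 → 2, so m(1) = 2.
  α_5 = 5: Horner steps 2 → 5 → 8, so m(5) = 8.
Codeword c = [2, 3, 1, 2, 8] ∈ F_11^5.


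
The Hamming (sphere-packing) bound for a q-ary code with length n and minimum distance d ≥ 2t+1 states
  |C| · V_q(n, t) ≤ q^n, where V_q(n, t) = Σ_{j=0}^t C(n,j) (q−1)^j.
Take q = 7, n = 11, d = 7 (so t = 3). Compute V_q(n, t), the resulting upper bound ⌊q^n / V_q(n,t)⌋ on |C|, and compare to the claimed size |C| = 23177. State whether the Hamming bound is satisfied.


V_q(n, t) = 37687, q^n = 1977326743, Hamming bound = 52467, |C| = 23177 ≤ bound (satisfied).

Step 1: Compute V_q(n, t) = Σ_{j=0}^3 C(n, j) (q−1)^j.
  j = 0: C(11,0)·(6)^0 = 1·1 = 1.
  j = 1: C(11,1)·(6)^1 = 11·6 = 66.
  j = 2: C(11,2)·(6)^2 = 55·36 = 1980.
  j = 3: C(11,3)·(6)^3 = 165·216 = 35640.
  V_q(n, t) = 1 + 66 + 1980 + 35640 = 37687.
Step 2: q^n = 7^11 = 1977326743.
Step 3: Hamming bound ⌊q^n / V_q(n,t)⌋ = ⌊1977326743/37687⌋ = 52467.
Step 4: Compare |C| = 23177 to 52467: satisfied.
The claimed |C| lies below the Hamming bound.


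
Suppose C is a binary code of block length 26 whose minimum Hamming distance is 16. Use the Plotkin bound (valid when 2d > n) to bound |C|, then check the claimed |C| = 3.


Plotkin bound M ≤ 4; given |C| = 3 ≤ bound (satisfied).

Check applicability: 2d = 32, n = 26.
2d − n = 6 > 0, so Plotkin applies.
Compute d/(2d−n) = 16/6 ≈ 2.6667.
⌊d/(2d−n)⌋ = 2.
Plotkin bound: M ≤ 2·2 = 4.
Given |C| = 3, check: satisfied.
This |C| is below the Plotkin bound.


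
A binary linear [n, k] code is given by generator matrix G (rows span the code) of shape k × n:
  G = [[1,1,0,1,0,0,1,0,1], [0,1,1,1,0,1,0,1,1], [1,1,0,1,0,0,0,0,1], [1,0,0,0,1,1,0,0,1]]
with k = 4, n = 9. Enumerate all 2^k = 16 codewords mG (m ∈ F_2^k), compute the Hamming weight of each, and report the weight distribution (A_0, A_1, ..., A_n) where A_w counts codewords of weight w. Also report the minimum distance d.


Weight distribution: A_0 = 1, A_1 = 1, A_4 = 5, A_5 = 5, A_6 = 2, A_7 = 2. Minimum distance d = 1.

Enumerate all 2^4 = 16 messages m ∈ F_2^4.
For each, compute codeword c = mG in F_2^9, then tally its weight.
  m = 0000 → c = 000000000, weight = 0.
  m = 1000 → c = 110100101, weight = 5.
  m = 0100 → c = 011101011, weight = 6.
  m = 1100 → c = 101001110, weight = 5.
  m = 0010 → c = 110100001, weight = 4.
  m = 1010 → c = 000000100, weight = 1.
  m = 0110 → c = 101001010, weight = 4.
  m = 1110 → c = 011101111, weight = 7.
  m = 0001 → c = 100011001, weight = 4.
  m = 1001 → c = 010111100, weight = 5.
  m = 0101 → c = 111110010, weight = 6.
  m = 1101 → c = 001010111, weight = 5.
  m = 0011 → c = 010111000, weight = 4.
  m = 1011 → c = 100011101, weight = 5.
  m = 0111 → c = 001010011, weight = 4.
  m = 1111 → c = 111110110, weight = 7.
Tally weights:
  weight 0: 1 codewords.
  weight 1: 1 codewords.
  weight 4: 5 codewords.
  weight 5: 5 codewords.
  weight 6: 2 codewords.
  weight 7: 2 codewords.
Minimum distance d = smallest w > 0 with A_w > 0 = 1.
Sanity: Σ A_w = 16 = 2^4 = 16 ✓.


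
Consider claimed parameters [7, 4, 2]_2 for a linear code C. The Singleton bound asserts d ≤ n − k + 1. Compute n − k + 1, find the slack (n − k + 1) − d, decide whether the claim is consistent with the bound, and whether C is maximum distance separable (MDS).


Singleton RHS = n − k + 1 = 4, slack = 2, bound satisfied, not MDS.

Singleton bound: d ≤ n − k + 1.
Here n = 7, k = 4, so n − k + 1 = 4.
Given d = 2, check d ≤ 4: YES.
Slack = (n − k + 1) − d = 2.
The code is NOT MDS (slack = 2 > 0).
Description: the claimed parameters are [7, 4, 2]_2; such a code would be non-MDS.


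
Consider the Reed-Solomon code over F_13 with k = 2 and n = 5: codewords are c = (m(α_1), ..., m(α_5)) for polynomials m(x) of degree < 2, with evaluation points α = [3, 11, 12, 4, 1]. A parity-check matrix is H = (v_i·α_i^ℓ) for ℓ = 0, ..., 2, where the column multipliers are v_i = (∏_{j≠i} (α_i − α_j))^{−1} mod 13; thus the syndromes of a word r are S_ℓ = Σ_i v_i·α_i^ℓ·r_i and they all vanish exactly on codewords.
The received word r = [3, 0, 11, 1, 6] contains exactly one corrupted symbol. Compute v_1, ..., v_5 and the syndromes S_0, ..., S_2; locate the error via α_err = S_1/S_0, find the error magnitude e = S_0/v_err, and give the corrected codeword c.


S = (9, 9, 9), error at position 5, error magnitude e = 12, c = [3, 0, 11, 1, 7].

Step 1: column multipliers v_i = (∏_{j≠i}(α_i − α_j))^{−1} mod 13.
  i = 1 (α = 3): (3−11)(3−12)(3−4)(3−1) = (−8)·(−9)·(−1)·2 = −144 ≡ 12, so v_1 = 12^{−1} = 12 (mod 13).
  i = 2 (α = 11): (11−3)(11−12)(11−4)(11−1) = 8·(−1)·7·10 = −560 ≡ 12, so v_2 = 12^{−1} = 12 (mod 13).
  i = 3 (α = 12): (12−3)(12−11)(12−4)(12−1) = 9·1·8·11 = 792 ≡ 12, so v_3 = 12^{−1} = 12 (mod 13).
  i = 4 (α = 4): (4−3)(4−11)(4−12)(4−1) = 1·(−7)·(−8)·3 = 168 ≡ 12, so v_4 = 12^{−1} = 12 (mod 13).
  i = 5 (α = 1): (1−3)(1−11)(1−12)(1−4) = (−2)·(−10)·(−11)·(−3) = 660 ≡ 10, so v_5 = 10^{−1} = 4 (mod 13).
  v = [12, 12, 12, 12, 4].
Step 2: syndromes of r = [3, 0, 11, 1, 6] (all sums mod 13).
  S_0 = Σ v_i r_i = 12·3 + 12·0 + 12·11 + 12·1 + 4·6 = 204 ≡ 9.
  S_1 = Σ v_i α_i r_i = 12·3·3 + 12·11·0 + 12·12·11 + 12·4·1 + 4·1·6 = 1764 ≡ 9.
  α_i^2 mod 13 = [9, 4, 1, 3, 1].
  S_2 = Σ v_i α_i^2 r_i = 12·9·3 + 12·4·0 + 12·1·11 + 12·3·1 + 4·1·6 = 516 ≡ 9.
  S = (9, 9, 9) ≠ 0, so r is not a codeword (an error is present).
Step 3: locate the error. For a single error e at position i, S_ℓ = v_i·e·α_i^ℓ, so α_err = S_1/S_0.
  S_0^{−1} = 9^{−1} = 3 (mod 13), so α_err = 9·3 = 27 ≡ 1 = α_5. Error position i = 5.
  Consistency check: S_2/S_1 = 9·3 = 27 ≡ 1 = α_err ✓ (single-error assumption holds).
Step 4: error magnitude e = S_0/v_5 = S_0·∏_{j≠5}(α_5 − α_j) = 9·10 = 90 ≡ 12 (mod 13).
Step 5: correct position 5: c_5 = r_5 − e = 6 − 12 ≡ 7 (mod 13). Hence c = [3, 0, 11, 1, 7].
  Check: interpolating c through the α_i gives m(x) = 9 + 11·x (degree < 2) with m(α_i) = c_i for every i, so c is indeed a codeword.


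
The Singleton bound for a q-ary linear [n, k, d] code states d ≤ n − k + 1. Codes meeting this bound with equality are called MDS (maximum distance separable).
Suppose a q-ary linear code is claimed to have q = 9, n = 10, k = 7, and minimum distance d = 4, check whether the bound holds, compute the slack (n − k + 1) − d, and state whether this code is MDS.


Singleton RHS = n − k + 1 = 4, slack = 0, bound satisfied, MDS.

Singleton bound: d ≤ n − k + 1.
Here n = 10, k = 7, so n − k + 1 = 4.
Given d = 4, check d ≤ 4: YES.
Slack = (n − k + 1) − d = 0.
The code is MDS (slack = 0).
Description: the claimed parameters are [10, 7, 4]_9; such a code would be MDS (meets Singleton bound).


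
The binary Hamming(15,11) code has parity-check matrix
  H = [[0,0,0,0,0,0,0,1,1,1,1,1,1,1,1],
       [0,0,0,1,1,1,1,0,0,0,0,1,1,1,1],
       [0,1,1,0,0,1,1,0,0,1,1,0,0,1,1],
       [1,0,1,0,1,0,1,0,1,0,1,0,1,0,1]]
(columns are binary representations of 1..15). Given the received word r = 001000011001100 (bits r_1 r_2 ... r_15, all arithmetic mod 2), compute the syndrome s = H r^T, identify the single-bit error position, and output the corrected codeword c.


s = (0, 0, 1, 1)^T, error position = 3, corrected codeword c = 000000011001100

Compute s = H r^T mod 2 one row at a time:
  s_1 = 1 + 1 + 0 + 0 + 1 + 1 + 0 + 0 = 4 ≡ 0 (mod 2).
  s_2 = 0 + 0 + 0 + 0 + 1 + 1 + 0 + 0 = 2 ≡ 0 (mod 2).
  s_3 = 0 + 1 + 0 + 0 + 0 + 0 + 0 + 0 = 1 ≡ 1 (mod 2).
  s_4 = 0 + 1 + 0 + 0 + 1 + 0 + 1 + 0 = 3 ≡ 1 (mod 2).
s = (0, 0, 1, 1)^T — this equals column 3 of H (binary 0011), so error is at position 3.
Correct: flip bit 3 of r = 001000011001100 to get c = 000000011001100.


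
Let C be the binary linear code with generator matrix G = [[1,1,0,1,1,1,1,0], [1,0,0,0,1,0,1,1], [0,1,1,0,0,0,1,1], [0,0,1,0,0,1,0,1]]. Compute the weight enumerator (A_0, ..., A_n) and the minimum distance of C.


Weight distribution: A_0 = 1, A_3 = 5, A_4 = 5, A_5 = 2, A_6 = 2, A_7 = 1. Minimum distance d = 3.

Enumerate all 2^4 = 16 messages m ∈ F_2^4.
For each, compute codeword c = mG in F_2^8, then tally its weight.
  m = 0000 → c = 00000000, weight = 0.
  m = 1000 → c = 11011110, weight = 6.
  m = 0100 → c = 10001011, weight = 4.
  m = 1100 → c = 01010101, weight = 4.
  m = 0010 → c = 01100011, weight = 4.
  m = 1010 → c = 10111101, weight = 6.
  m = 0110 → c = 11101000, weight = 4.
  m = 1110 → c = 00110110, weight = 4.
  m = 0001 → c = 00100101, weight = 3.
  m = 1001 → c = 11111011, weight = 7.
  m = 0101 → c = 10101110, weight = 5.
  m = 1101 → c = 01110000, weight = 3.
  m = 0011 → c = 01000110, weight = 3.
  m = 1011 → c = 10011000, weight = 3.
  m = 0111 → c = 11001101, weight = 5.
  m = 1111 → c = 00010011, weight = 3.
Tally weights:
  weight 0: 1 codewords.
  weight 3: 5 codewords.
  weight 4: 5 codewords.
  weight 5: 2 codewords.
  weight 6: 2 codewords.
  weight 7: 1 codewords.
Minimum distance d = smallest w > 0 with A_w > 0 = 3.
Sanity: Σ A_w = 16 = 2^4 = 16 ✓.


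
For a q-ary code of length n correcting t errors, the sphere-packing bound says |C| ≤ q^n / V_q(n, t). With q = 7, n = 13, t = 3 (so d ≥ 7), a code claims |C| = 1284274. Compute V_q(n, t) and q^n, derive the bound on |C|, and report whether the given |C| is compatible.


V_q(n, t) = 64663, q^n = 96889010407, Hamming bound = 1498368, |C| = 1284274 ≤ bound (satisfied).

Step 1: Compute V_q(n, t) = Σ_{j=0}^3 C(n, j) (q−1)^j.
  j = 0: C(13,0)·(6)^0 = 1·1 = 1.
  j = 1: C(13,1)·(6)^1 = 13·6 = 78.
  j = 2: C(13,2)·(6)^2 = 78·36 = 2808.
  j = 3: C(13,3)·(6)^3 = 286·216 = 61776.
  V_q(n, t) = 1 + 78 + 2808 + 61776 = 64663.
Step 2: q^n = 7^13 = 96889010407.
Step 3: Hamming bound ⌊q^n / V_q(n,t)⌋ = ⌊96889010407/64663⌋ = 1498368.
Step 4: Compare |C| = 1284274 to 1498368: satisfied.
The claimed |C| lies below the Hamming bound.


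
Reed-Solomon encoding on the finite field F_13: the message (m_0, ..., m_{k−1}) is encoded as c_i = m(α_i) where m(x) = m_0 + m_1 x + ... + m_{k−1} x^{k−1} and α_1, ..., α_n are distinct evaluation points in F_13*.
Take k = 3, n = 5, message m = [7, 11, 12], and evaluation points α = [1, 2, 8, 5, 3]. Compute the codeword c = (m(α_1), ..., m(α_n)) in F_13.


c = [4, 12, 5, 11, 5]

Message polynomial: m(x) = 7 + 11·x + 12·x^2 (mod 13).
For each evaluation point α_i, compute m(α_i) mod 13:
  α_1 = 1: Horner steps 12 → 10 → 4, so m(1) = 4.
  α_2 = 2: Horner steps 12 → 9 → 12, so m(2) = 12.
  α_3 = 8: Horner steps 12 → 3 → 5, so m(8) = 5.
  α_4 = 5: Horner steps 12 → 6 → 11, so m(5) = 11.
  α_5 = 3: Horner steps 12 → 8 → 5, so m(3) = 5.
Codeword c = [4, 12, 5, 11, 5] ∈ F_13^5.


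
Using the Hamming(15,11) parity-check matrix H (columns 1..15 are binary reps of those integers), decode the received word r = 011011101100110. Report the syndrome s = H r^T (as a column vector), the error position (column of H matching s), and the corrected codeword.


s = (0, 1, 0, 1)^T, error position = 5, corrected codeword c = 011001101100110

Compute s = H r^T mod 2 one row at a time:
  s_1 = 0 + 1 + 1 + 0 + 0 + 1 + 1 + 0 = 4 ≡ 0 (mod 2).
  s_2 = 0 + 1 + 1 + 1 + 0 + 1 + 1 + 0 = 5 ≡ 1 (mod 2).
  s_3 = 1 + 1 + 1 + 1 + 1 + 0 + 1 + 0 = 6 ≡ 0 (mod 2).
  s_4 = 0 + 1 + 1 + 1 + 1 + 0 + 1 + 0 = 5 ≡ 1 (mod 2).
s = (0, 1, 0, 1)^T — this equals column 5 of H (binary 0101), so error is at position 5.
Correct: flip bit 5 of r = 011011101100110 to get c = 011001101100110.


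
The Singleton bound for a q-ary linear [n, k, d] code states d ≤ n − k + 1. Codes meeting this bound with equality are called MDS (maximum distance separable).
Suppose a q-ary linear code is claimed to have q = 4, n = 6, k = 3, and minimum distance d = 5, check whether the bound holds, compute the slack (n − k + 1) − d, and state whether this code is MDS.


Singleton RHS = n − k + 1 = 4, slack = -1, bound violated (no such code; not MDS).

Singleton bound: d ≤ n − k + 1.
Here n = 6, k = 3, so n − k + 1 = 4.
Given d = 5, check d ≤ 4: NO.
Slack = (n − k + 1) − d = -1.
The slack is negative: d = 5 exceeds n − k + 1 = 4 by 1, so the Singleton bound is violated and no linear [6, 3, 5]_4 code can exist. In particular it is not MDS (MDS requires d = n − k + 1 exactly).
Description: the claimed parameters are [6, 3, 5]_4; such a code would be impossible (violates the Singleton bound).
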